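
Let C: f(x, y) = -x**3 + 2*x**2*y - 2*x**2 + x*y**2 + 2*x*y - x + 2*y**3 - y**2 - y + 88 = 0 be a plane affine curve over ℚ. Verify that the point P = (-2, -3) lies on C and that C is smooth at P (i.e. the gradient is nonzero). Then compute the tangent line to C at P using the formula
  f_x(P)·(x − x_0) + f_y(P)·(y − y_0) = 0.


Tangent line at P: 22*x + 75*y + 269 = 0.

Step 1: f(-2, -3) = 0, so P lies on C.
Step 2: partial derivatives
  f_x(x, y) = -3*x**2 + 4*x*y - 4*x + y**2 + 2*y - 1, f_y(x, y) = 2*x**2 + 2*x*y + 2*x + 6*y**2 - 2*y - 1.
  f_x(P) = 22, f_y(P) = 75 (gradient nonzero, so P is smooth).
Step 3: tangent line at P: 22·(x − -2) + 75·(y − -3) = 0.
Expanding: 22*x + 75*y + 269 = 0.


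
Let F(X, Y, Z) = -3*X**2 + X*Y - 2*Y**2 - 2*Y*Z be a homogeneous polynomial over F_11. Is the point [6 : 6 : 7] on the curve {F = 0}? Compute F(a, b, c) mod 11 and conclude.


F(6,6,7) ≡ 3 (mod 11); P is NOT on the curve.

Evaluate F(6, 6, 7) term-by-term (mod 11).
  -3*X**2 ↦ -3·36·1·1 = -108
  X*Y ↦ 1·6·6·1 = 36
  -2*Y**2 ↦ -2·1·36·1 = -72
  -2*Y*Z ↦ -2·1·6·7 = -84
Sum: F(6, 6, 7) = (-108) + (36) + (-72) + (-84) = -228.
Reducing mod 11: -228 ≡ 3 (mod 11).
Since F(a, b, c) ≡ 3 ≠ 0 (mod 11), P does NOT lie on the curve.


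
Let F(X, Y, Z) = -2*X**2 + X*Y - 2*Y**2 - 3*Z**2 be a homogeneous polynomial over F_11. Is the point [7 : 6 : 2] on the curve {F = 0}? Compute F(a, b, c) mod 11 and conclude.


F(7,6,2) ≡ 3 (mod 11); P is NOT on the curve.

Evaluate F(7, 6, 2) term-by-term (mod 11).
  -2*X**2 ↦ -2·49·1·1 = -98
  X*Y ↦ 1·7·6·1 = 42
  -2*Y**2 ↦ -2·1·36·1 = -72
  -3*Z**2 ↦ -3·1·1·4 = -12
Sum: F(7, 6, 2) = (-98) + (42) + (-72) + (-12) = -140.
Reducing mod 11: -140 ≡ 3 (mod 11).
Since F(a, b, c) ≡ 3 ≠ 0 (mod 11), P does NOT lie on the curve.


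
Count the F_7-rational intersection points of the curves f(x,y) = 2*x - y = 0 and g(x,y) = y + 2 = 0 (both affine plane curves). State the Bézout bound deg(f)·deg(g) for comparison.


Common zeros: {(6, 5)}; count = 1; Bézout bound = 1.

deg(f) = 1, deg(g) = 1, so Bézout bound = 1.
Scan x ∈ F_7. For each x, list the y ∈ F_7 with f(x, y) ≡ 0 and those with g(x, y) ≡ 0 (mod 7); the common zeros in that column are the intersection.
  x = 0: f ≡ 0 at y ∈ {0}; g ≡ 0 at y ∈ {5}; common: ∅.
  x = 1: f ≡ 0 at y ∈ {2}; g ≡ 0 at y ∈ {5}; common: ∅.
  x = 2: f ≡ 0 at y ∈ {4}; g ≡ 0 at y ∈ {5}; common: ∅.
  x = 3: f ≡ 0 at y ∈ {6}; g ≡ 0 at y ∈ {5}; common: ∅.
  x = 4: f ≡ 0 at y ∈ {1}; g ≡ 0 at y ∈ {5}; common: ∅.
  x = 5: f ≡ 0 at y ∈ {3}; g ≡ 0 at y ∈ {5}; common: ∅.
  x = 6: f ≡ 0 at y ∈ {5}; g ≡ 0 at y ∈ {5}; common: {5}.
Collecting: common zeros = {(6, 5)}, so the count is 1.
Comparison with the Bézout bound: 1 ≤ 1 = deg(f)·deg(g), as expected for curves with no common component (the bound is attained).


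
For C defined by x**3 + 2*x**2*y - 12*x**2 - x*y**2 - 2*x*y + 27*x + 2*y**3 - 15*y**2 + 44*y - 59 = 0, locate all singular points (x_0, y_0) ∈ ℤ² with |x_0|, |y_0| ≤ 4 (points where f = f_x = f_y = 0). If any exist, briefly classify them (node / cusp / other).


Singular points: {(2, 3)}; classification: cusp.

Compute partial derivatives:
  f_x = 3*x**2 + 4*x*y - 24*x - y**2 - 2*y + 27.
  f_y = 2*x**2 - 2*x*y - 2*x + 6*y**2 - 30*y + 44.
Scan x_0 ∈ {−4, ..., 4}. For each x_0, f_y(x_0, y) is a polynomial in y; find its integer roots y ∈ {−4, ..., 4}, then test f_x and f at those candidates.
  x = -4: f_y(-4, y) = 6*y**2 - 22*y + 84; no integer root y with |y| ≤ 4.
  x = -3: f_y(-3, y) = 6*y**2 - 24*y + 68; no integer root y with |y| ≤ 4.
  x = -2: f_y(-2, y) = 6*y**2 - 26*y + 56; no integer root y with |y| ≤ 4.
  x = -1: f_y(-1, y) = 6*y**2 - 28*y + 48; no integer root y with |y| ≤ 4.
  x = 0: f_y(0, y) = 6*y**2 - 30*y + 44; no integer root y with |y| ≤ 4.
  x = 1: f_y(1, y) = 6*y**2 - 32*y + 44; no integer root y with |y| ≤ 4.
  x = 2: f_y(2, y) = 6*y**2 - 34*y + 48; vanishes at y ∈ {3}. (2, 3): f_x = 0, f = 0 — SINGULAR.
  x = 3: f_y(3, y) = 6*y**2 - 36*y + 56; no integer root y with |y| ≤ 4.
  x = 4: f_y(4, y) = 6*y**2 - 38*y + 68; no integer root y with |y| ≤ 4.
Only singular point on the grid: (2, 3).
Classify: substitute x = 2 + u, y = 3 + v and expand: f = u**3 + 2*u**2*v - u*v**2 + 2*v**3 + v**2.
No constant or linear terms (consistent with a singular point). Quadratic part: v**2. Cubic part: u**3 + 2*u**2*v - u*v**2 + 2*v**3.
The quadratic part v**2 is a perfect square, so there is a single (double) tangent line v = 0, i.e. y = 3. Restricting the cubic part to that line (v = 0) leaves u**3 ≠ 0, so f is not divisible by v and the branch is v² ≈ -u**3 to lowest order — this is a cusp.
Classification: cusp.


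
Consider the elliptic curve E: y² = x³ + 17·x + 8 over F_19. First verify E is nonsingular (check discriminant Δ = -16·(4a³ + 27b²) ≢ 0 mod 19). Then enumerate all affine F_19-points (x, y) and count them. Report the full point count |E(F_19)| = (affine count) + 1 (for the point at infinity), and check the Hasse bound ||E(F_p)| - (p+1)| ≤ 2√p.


Affine points = {(1, 8), (1, 11), (4, 8), (4, 11), (5, 3), (5, 16), (9, 4), (9, 15), (10, 0), (11, 5), (11, 14), (14, 8), (14, 11), (15, 3), (15, 16), (16, 5), (16, 14), (17, 2), (17, 17), (18, 3), (18, 16)}; affine count = 21; |E(F_19)| = 22.

Discriminant check: Δ ∝ 4a³ + 27b² = 4·17³ + 27·8² = 4·4913 + 27·64 ≡ 5 (mod 19). Nonzero ⇒ E is nonsingular.
For each x ∈ F_19, compute rhs = x³ + 17·x + 8 mod 19, then count y ∈ F_19 with y² ≡ rhs.
  x = 0: rhs = 8, matching y values: none (0 points).
  x = 1: rhs = 7, matching y values: 8, 11 (2 points).
  x = 2: rhs = 12, matching y values: none (0 points).
  x = 3: rhs = 10, matching y values: none (0 points).
  x = 4: rhs = 7, matching y values: 8, 11 (2 points).
  x = 5: rhs = 9, matching y values: 3, 16 (2 points).
  x = 6: rhs = 3, matching y values: none (0 points).
  x = 7: rhs = 14, matching y values: none (0 points).
  x = 8: rhs = 10, matching y values: none (0 points).
  x = 9: rhs = 16, matching y values: 4, 15 (2 points).
  x = 10: rhs = 0, matching y values: 0 (1 points).
  x = 11: rhs = 6, matching y values: 5, 14 (2 points).
  x = 12: rhs = 2, matching y values: none (0 points).
  x = 13: rhs = 13, matching y values: none (0 points).
  x = 14: rhs = 7, matching y values: 8, 11 (2 points).
  x = 15: rhs = 9, matching y values: 3, 16 (2 points).
  x = 16: rhs = 6, matching y values: 5, 14 (2 points).
  x = 17: rhs = 4, matching y values: 2, 17 (2 points).
  x = 18: rhs = 9, matching y values: 3, 16 (2 points).
Total affine count: 21.
Full point count |E(F_19)| = 21 + 1 = 22.
Hasse bound: |22 − (19+1)| = |2| = 2 ≤ 2√19 ≈ 8.7178 ✓.


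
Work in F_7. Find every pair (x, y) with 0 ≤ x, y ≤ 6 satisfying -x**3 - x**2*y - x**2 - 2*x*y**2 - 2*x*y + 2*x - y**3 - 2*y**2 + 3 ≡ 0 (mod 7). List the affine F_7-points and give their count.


Affine F_7-points: {(0, 1), (0, 3), (3, 5), (6, 5)}; count = 4.

For each of the 49 pairs (x, y) ∈ F_7², evaluate f(x, y) mod 7. Record the zeros.
  x = 0: [0↦3, 1↦0, 2↦1, 3↦0, 4↦5, 5↦3, 6↦2]  zeros at y ∈ {1, 3}
  x = 1: [0↦3, 1↦2, 2↦1, 3↦1, 4↦3, 5↦1, 6↦3]  zeros at y ∈ ∅
  x = 2: [0↦2, 1↦1, 2↦3, 3↦2, 4↦6, 5↦2, 6↦5]  zeros at y ∈ ∅
  x = 3: [0↦1, 1↦5, 2↦1, 3↦4, 4↦1, 5↦0, 6↦2]  zeros at y ∈ {5}
  x = 4: [0↦1, 1↦1, 2↦3, 3↦1, 4↦3, 5↦3, 6↦2]  zeros at y ∈ ∅
  x = 5: [0↦3, 1↦4, 2↦3, 3↦1, 4↦6, 5↦5, 6↦6]  zeros at y ∈ ∅
  x = 6: [0↦1, 1↦1, 2↦2, 3↦5, 4↦4, 5↦0, 6↦1]  zeros at y ∈ {5}
Collecting zeros: affine points = {(0, 1), (0, 3), (3, 5), (6, 5)}.
Total count |C(F_7)_aff| = 4.


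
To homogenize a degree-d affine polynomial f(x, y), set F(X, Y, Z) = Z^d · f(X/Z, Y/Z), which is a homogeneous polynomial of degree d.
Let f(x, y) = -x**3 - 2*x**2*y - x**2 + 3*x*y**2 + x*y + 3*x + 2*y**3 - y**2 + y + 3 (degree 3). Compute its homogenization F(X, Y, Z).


F(X, Y, Z) = -X**3 - 2*X**2*Y - X**2*Z + 3*X*Y**2 + X*Y*Z + 3*X*Z**2 + 2*Y**3 - Y**2*Z + Y*Z**2 + 3*Z**3

deg(f) = 3.
Substitute x = X/Z, y = Y/Z into f, then multiply by Z^3.
  monomial -1·x^3·y^0 ↦ -1·X^3·Y^0·Z^0.
  monomial -2·x^2·y^1 ↦ -2·X^2·Y^1·Z^0.
  monomial -1·x^2·y^0 ↦ -1·X^2·Y^0·Z^1.
  monomial 3·x^1·y^2 ↦ 3·X^1·Y^2·Z^0.
  monomial 1·x^1·y^1 ↦ 1·X^1·Y^1·Z^1.
  monomial 3·x^1·y^0 ↦ 3·X^1·Y^0·Z^2.
  monomial 2·x^0·y^3 ↦ 2·X^0·Y^3·Z^0.
  monomial -1·x^0·y^2 ↦ -1·X^0·Y^2·Z^1.
  monomial 1·x^0·y^1 ↦ 1·X^0·Y^1·Z^2.
  monomial 3·x^0·y^0 ↦ 3·X^0·Y^0·Z^3.
Collecting: F(X, Y, Z) = -X**3 - 2*X**2*Y - X**2*Z + 3*X*Y**2 + X*Y*Z + 3*X*Z**2 + 2*Y**3 - Y**2*Z + Y*Z**2 + 3*Z**3.


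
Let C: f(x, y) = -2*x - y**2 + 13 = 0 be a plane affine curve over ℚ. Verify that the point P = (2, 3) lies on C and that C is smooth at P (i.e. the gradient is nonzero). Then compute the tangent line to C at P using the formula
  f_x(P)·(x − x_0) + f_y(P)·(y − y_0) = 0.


Tangent line at P: -2*x - 6*y + 22 = 0.

Step 1: f(2, 3) = 0, so P lies on C.
Step 2: partial derivatives
  f_x(x, y) = -2, f_y(x, y) = -2*y.
  f_x(P) = -2, f_y(P) = -6 (gradient nonzero, so P is smooth).
Step 3: tangent line at P: -2·(x − 2) + -6·(y − 3) = 0.
Expanding: -2*x - 6*y + 22 = 0.


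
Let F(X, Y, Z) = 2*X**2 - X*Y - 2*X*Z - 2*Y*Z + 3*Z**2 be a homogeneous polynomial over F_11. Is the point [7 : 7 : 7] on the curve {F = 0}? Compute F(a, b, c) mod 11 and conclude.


F(7,7,7) ≡ 0 (mod 11); P is on the curve.

Evaluate F(7, 7, 7) term-by-term (mod 11).
  2*X**2 ↦ 2·49·1·1 = 98
  -X*Y ↦ -1·7·7·1 = -49
  -2*X*Z ↦ -2·7·1·7 = -98
  -2*Y*Z ↦ -2·1·7·7 = -98
  3*Z**2 ↦ 3·1·1·49 = 147
Sum: F(7, 7, 7) = (98) + (-49) + (-98) + (-98) + (147) = 0.
Reducing mod 11: 0 ≡ 0 (mod 11).
Since F(a, b, c) ≡ 0 (mod 11), P lies on the curve.


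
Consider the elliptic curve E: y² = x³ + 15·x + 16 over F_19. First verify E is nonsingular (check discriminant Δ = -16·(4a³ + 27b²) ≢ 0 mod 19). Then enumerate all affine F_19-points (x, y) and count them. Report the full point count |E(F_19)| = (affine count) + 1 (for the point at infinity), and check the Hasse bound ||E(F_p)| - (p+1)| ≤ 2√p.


Affine points = {(0, 4), (0, 15), (2, 4), (2, 15), (4, 8), (4, 11), (5, 8), (5, 11), (9, 5), (9, 14), (10, 8), (10, 11), (11, 7), (11, 12), (12, 9), (12, 10), (14, 5), (14, 14), (15, 5), (15, 14), (16, 1), (16, 18), (17, 4), (17, 15), (18, 0)}; affine count = 25; |E(F_19)| = 26.

Discriminant check: Δ ∝ 4a³ + 27b² = 4·15³ + 27·16² = 4·3375 + 27·256 ≡ 6 (mod 19). Nonzero ⇒ E is nonsingular.
For each x ∈ F_19, compute rhs = x³ + 15·x + 16 mod 19, then count y ∈ F_19 with y² ≡ rhs.
  x = 0: rhs = 16, matching y values: 4, 15 (2 points).
  x = 1: rhs = 13, matching y values: none (0 points).
  x = 2: rhs = 16, matching y values: 4, 15 (2 points).
  x = 3: rhs = 12, matching y values: none (0 points).
  x = 4: rhs = 7, matching y values: 8, 11 (2 points).
  x = 5: rhs = 7, matching y values: 8, 11 (2 points).
  x = 6: rhs = 18, matching y values: none (0 points).
  x = 7: rhs = 8, matching y values: none (0 points).
  x = 8: rhs = 2, matching y values: none (0 points).
  x = 9: rhs = 6, matching y values: 5, 14 (2 points).
  x = 10: rhs = 7, matching y values: 8, 11 (2 points).
  x = 11: rhs = 11, matching y values: 7, 12 (2 points).
  x = 12: rhs = 5, matching y values: 9, 10 (2 points).
  x = 13: rhs = 14, matching y values: none (0 points).
  x = 14: rhs = 6, matching y values: 5, 14 (2 points).
  x = 15: rhs = 6, matching y values: 5, 14 (2 points).
  x = 16: rhs = 1, matching y values: 1, 18 (2 points).
  x = 17: rhs = 16, matching y values: 4, 15 (2 points).
  x = 18: rhs = 0, matching y values: 0 (1 points).
Total affine count: 25.
Full point count |E(F_19)| = 25 + 1 = 26.
Hasse bound: |26 − (19+1)| = |6| = 6 ≤ 2√19 ≈ 8.7178 ✓.


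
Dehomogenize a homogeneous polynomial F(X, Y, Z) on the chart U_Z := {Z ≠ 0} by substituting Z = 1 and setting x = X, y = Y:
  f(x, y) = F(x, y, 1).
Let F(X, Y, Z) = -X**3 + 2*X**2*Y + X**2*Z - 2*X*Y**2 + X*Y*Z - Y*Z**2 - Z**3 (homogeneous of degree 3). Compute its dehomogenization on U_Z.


f(x, y) = -x**3 + 2*x**2*y + x**2 - 2*x*y**2 + x*y - y - 1

On U_Z we set Z = 1. Each monomial c·X^i·Y^j·Z^k in F becomes c·x^i·y^j·1^k = c·x^i·y^j.
Substituting Z = 1: F(X, Y, 1) = -x**3 + 2*x**2*y + x**2 - 2*x*y**2 + x*y - y - 1.
Note: deg(f) ≤ deg(F) = 3; strict inequality happens when F is divisible by Z (lost terms).


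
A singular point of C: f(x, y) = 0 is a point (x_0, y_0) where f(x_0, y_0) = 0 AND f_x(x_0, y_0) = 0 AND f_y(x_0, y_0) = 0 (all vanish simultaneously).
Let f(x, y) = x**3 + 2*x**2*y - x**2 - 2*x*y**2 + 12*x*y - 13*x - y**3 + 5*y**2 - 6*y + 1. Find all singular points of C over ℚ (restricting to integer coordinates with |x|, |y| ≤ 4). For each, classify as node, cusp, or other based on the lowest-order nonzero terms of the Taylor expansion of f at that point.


Singular points: {(-1, 2)}; classification: cusp.

Compute partial derivatives:
  f_x = 3*x**2 + 4*x*y - 2*x - 2*y**2 + 12*y - 13.
  f_y = 2*x**2 - 4*x*y + 12*x - 3*y**2 + 10*y - 6.
Scan x_0 ∈ {−4, ..., 4}. For each x_0, f_y(x_0, y) is a polynomial in y; find its integer roots y ∈ {−4, ..., 4}, then test f_x and f at those candidates.
  x = -4: f_y(-4, y) = -3*y**2 + 26*y - 22; no integer root y with |y| ≤ 4.
  x = -3: f_y(-3, y) = -3*y**2 + 22*y - 24; no integer root y with |y| ≤ 4.
  x = -2: f_y(-2, y) = -3*y**2 + 18*y - 22; no integer root y with |y| ≤ 4.
  x = -1: f_y(-1, y) = -3*y**2 + 14*y - 16; vanishes at y ∈ {2}. (-1, 2): f_x = 0, f = 0 — SINGULAR.
  x = 0: f_y(0, y) = -3*y**2 + 10*y - 6; no integer root y with |y| ≤ 4.
  x = 1: f_y(1, y) = -3*y**2 + 6*y + 8; no integer root y with |y| ≤ 4.
  x = 2: f_y(2, y) = -3*y**2 + 2*y + 26; no integer root y with |y| ≤ 4.
  x = 3: f_y(3, y) = -3*y**2 - 2*y + 48; no integer root y with |y| ≤ 4.
  x = 4: f_y(4, y) = -3*y**2 - 6*y + 74; no integer root y with |y| ≤ 4.
Only singular point on the grid: (-1, 2).
Classify: substitute x = -1 + u, y = 2 + v and expand: f = u**3 + 2*u**2*v - 2*u*v**2 - v**3 + v**2.
No constant or linear terms (consistent with a singular point). Quadratic part: v**2. Cubic part: u**3 + 2*u**2*v - 2*u*v**2 - v**3.
The quadratic part v**2 is a perfect square, so there is a single (double) tangent line v = 0, i.e. y = 2. Restricting the cubic part to that line (v = 0) leaves u**3 ≠ 0, so f is not divisible by v and the branch is v² ≈ -u**3 to lowest order — this is a cusp.
Classification: cusp.


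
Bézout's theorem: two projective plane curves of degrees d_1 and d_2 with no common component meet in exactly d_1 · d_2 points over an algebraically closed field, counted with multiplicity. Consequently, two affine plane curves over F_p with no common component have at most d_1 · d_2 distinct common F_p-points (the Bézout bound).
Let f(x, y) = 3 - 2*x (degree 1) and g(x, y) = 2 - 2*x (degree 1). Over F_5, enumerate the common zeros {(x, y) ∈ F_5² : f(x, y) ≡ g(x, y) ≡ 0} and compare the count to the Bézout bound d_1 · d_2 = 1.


Common zeros: ∅; count = 0; Bézout bound = 1.

deg(f) = 1, deg(g) = 1, so Bézout bound = 1.
Scan x ∈ F_5. For each x, list the y ∈ F_5 with f(x, y) ≡ 0 and those with g(x, y) ≡ 0 (mod 5); the common zeros in that column are the intersection.
  x = 0: f ≡ 0 at y ∈ ∅; g ≡ 0 at y ∈ ∅; common: ∅.
  x = 1: f ≡ 0 at y ∈ ∅; g ≡ 0 at y ∈ {0, 1, 2, 3, 4}; common: ∅.
  x = 2: f ≡ 0 at y ∈ ∅; g ≡ 0 at y ∈ ∅; common: ∅.
  x = 3: f ≡ 0 at y ∈ ∅; g ≡ 0 at y ∈ ∅; common: ∅.
  x = 4: f ≡ 0 at y ∈ {0, 1, 2, 3, 4}; g ≡ 0 at y ∈ ∅; common: ∅.
Collecting: common zeros = ∅, so the count is 0.
Comparison with the Bézout bound: 0 ≤ 1 = deg(f)·deg(g), as expected for curves with no common component (the affine F_5-count falls short of the bound because intersections may lie at infinity, over extension fields, or carry multiplicity).


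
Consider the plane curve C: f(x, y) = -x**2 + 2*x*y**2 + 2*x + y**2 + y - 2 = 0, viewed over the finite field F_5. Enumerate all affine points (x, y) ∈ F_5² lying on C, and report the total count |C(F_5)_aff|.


Affine F_5-points: {(0, 1), (0, 3), (2, 2), (3, 0), (3, 2), (4, 0), (4, 1)}; count = 7.

For each of the 25 pairs (x, y) ∈ F_5², evaluate f(x, y) mod 5. Record the zeros.
  x = 0: [0↦3, 1↦0, 2↦4, 3↦0, 4↦3]  zeros at y ∈ {1, 3}
  x = 1: [0↦4, 1↦3, 2↦3, 3↦4, 4↦1]  zeros at y ∈ ∅
  x = 2: [0↦3, 1↦4, 2↦0, 3↦1, 4↦2]  zeros at y ∈ {2}
  x = 3: [0↦0, 1↦3, 2↦0, 3↦1, 4↦1]  zeros at y ∈ {0, 2}
  x = 4: [0↦0, 1↦0, 2↦3, 3↦4, 4↦3]  zeros at y ∈ {0, 1}
Collecting zeros: affine points = {(0, 1), (0, 3), (2, 2), (3, 0), (3, 2), (4, 0), (4, 1)}.
Total count |C(F_5)_aff| = 7.


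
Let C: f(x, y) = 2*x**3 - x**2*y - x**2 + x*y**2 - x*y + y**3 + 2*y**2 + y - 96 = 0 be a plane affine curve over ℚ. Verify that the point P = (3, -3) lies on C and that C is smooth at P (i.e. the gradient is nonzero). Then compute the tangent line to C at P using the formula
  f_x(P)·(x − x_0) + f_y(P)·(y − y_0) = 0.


Tangent line at P: 78*x - 14*y - 276 = 0.

Step 1: f(3, -3) = 0, so P lies on C.
Step 2: partial derivatives
  f_x(x, y) = 6*x**2 - 2*x*y - 2*x + y**2 - y, f_y(x, y) = -x**2 + 2*x*y - x + 3*y**2 + 4*y + 1.
  f_x(P) = 78, f_y(P) = -14 (gradient nonzero, so P is smooth).
Step 3: tangent line at P: 78·(x − 3) + -14·(y − -3) = 0.
Expanding: 78*x - 14*y - 276 = 0.


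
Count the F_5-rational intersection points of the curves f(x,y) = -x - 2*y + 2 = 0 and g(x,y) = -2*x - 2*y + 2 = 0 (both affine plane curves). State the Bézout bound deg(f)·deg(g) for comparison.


Common zeros: {(0, 1)}; count = 1; Bézout bound = 1.

deg(f) = 1, deg(g) = 1, so Bézout bound = 1.
Scan x ∈ F_5. For each x, list the y ∈ F_5 with f(x, y) ≡ 0 and those with g(x, y) ≡ 0 (mod 5); the common zeros in that column are the intersection.
  x = 0: f ≡ 0 at y ∈ {1}; g ≡ 0 at y ∈ {1}; common: {1}.
  x = 1: f ≡ 0 at y ∈ {3}; g ≡ 0 at y ∈ {0}; common: ∅.
  x = 2: f ≡ 0 at y ∈ {0}; g ≡ 0 at y ∈ {4}; common: ∅.
  x = 3: f ≡ 0 at y ∈ {2}; g ≡ 0 at y ∈ {3}; common: ∅.
  x = 4: f ≡ 0 at y ∈ {4}; g ≡ 0 at y ∈ {2}; common: ∅.
Collecting: common zeros = {(0, 1)}, so the count is 1.
Comparison with the Bézout bound: 1 ≤ 1 = deg(f)·deg(g), as expected for curves with no common component (the bound is attained).


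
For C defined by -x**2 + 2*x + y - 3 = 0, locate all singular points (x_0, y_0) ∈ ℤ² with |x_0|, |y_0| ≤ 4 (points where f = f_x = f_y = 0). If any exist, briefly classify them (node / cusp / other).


No singular points in the scanned grid; C is smooth there.

Compute partial derivatives:
  f_x = 2 - 2*x.
  f_y = 1.
f_y = 1 is a nonzero constant, so f_y never vanishes: no point (x, y) can satisfy f = f_x = f_y = 0. In particular no (x, y) ∈ {−4, ..., 4}² is singular; the curve is smooth.


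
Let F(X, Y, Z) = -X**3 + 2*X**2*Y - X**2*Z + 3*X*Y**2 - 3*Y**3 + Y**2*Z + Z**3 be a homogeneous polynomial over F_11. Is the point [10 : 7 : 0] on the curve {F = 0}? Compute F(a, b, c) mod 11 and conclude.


F(10,7,0) ≡ 5 (mod 11); P is NOT on the curve.

Evaluate F(10, 7, 0) term-by-term (mod 11).
  -X**3 ↦ -1·1000·1·1 = -1000
  2*X**2*Y ↦ 2·100·7·1 = 1400
  -X**2*Z ↦ -1·100·1·0 = 0
  3*X*Y**2 ↦ 3·10·49·1 = 1470
  -3*Y**3 ↦ -3·1·343·1 = -1029
  Y**2*Z ↦ 1·1·49·0 = 0
  Z**3 ↦ 1·1·1·0 = 0
Sum: F(10, 7, 0) = (-1000) + (1400) + (0) + (1470) + (-1029) + (0) + (0) = 841.
Reducing mod 11: 841 ≡ 5 (mod 11).
Since F(a, b, c) ≡ 5 ≠ 0 (mod 11), P does NOT lie on the curve.


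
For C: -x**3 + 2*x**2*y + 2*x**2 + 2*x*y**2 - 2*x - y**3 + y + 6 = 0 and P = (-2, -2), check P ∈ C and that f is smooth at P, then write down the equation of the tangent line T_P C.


Tangent line at P: 2*x + 13*y + 30 = 0.

Step 1: f(-2, -2) = 0, so P lies on C.
Step 2: partial derivatives
  f_x(x, y) = -3*x**2 + 4*x*y + 4*x + 2*y**2 - 2, f_y(x, y) = 2*x**2 + 4*x*y - 3*y**2 + 1.
  f_x(P) = 2, f_y(P) = 13 (gradient nonzero, so P is smooth).
Step 3: tangent line at P: 2·(x − -2) + 13·(y − -2) = 0.
Expanding: 2*x + 13*y + 30 = 0.


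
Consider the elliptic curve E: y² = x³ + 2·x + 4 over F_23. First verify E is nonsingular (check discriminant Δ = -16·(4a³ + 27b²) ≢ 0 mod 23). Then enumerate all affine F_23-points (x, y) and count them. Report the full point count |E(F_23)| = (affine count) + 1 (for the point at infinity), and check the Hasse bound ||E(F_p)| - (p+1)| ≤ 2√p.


Affine points = {(0, 2), (0, 21), (2, 4), (2, 19), (5, 1), (5, 22), (6, 5), (6, 18), (7, 4), (7, 19), (8, 7), (8, 16), (10, 9), (10, 14), (11, 0), (12, 10), (12, 13), (14, 4), (14, 19), (17, 11), (17, 12), (19, 1), (19, 22), (22, 1), (22, 22)}; affine count = 25; |E(F_23)| = 26.

Discriminant check: Δ ∝ 4a³ + 27b² = 4·2³ + 27·4² = 4·8 + 27·16 ≡ 4 (mod 23). Nonzero ⇒ E is nonsingular.
For each x ∈ F_23, compute rhs = x³ + 2·x + 4 mod 23, then count y ∈ F_23 with y² ≡ rhs.
  x = 0: rhs = 4, matching y values: 2, 21 (2 points).
  x = 1: rhs = 7, matching y values: none (0 points).
  x = 2: rhs = 16, matching y values: 4, 19 (2 points).
  x = 3: rhs = 14, matching y values: none (0 points).
  x = 4: rhs = 7, matching y values: none (0 points).
  x = 5: rhs = 1, matching y values: 1, 22 (2 points).
  x = 6: rhs = 2, matching y values: 5, 18 (2 points).
  x = 7: rhs = 16, matching y values: 4, 19 (2 points).
  x = 8: rhs = 3, matching y values: 7, 16 (2 points).
  x = 9: rhs = 15, matching y values: none (0 points).
  x = 10: rhs = 12, matching y values: 9, 14 (2 points).
  x = 11: rhs = 0, matching y values: 0 (1 points).
  x = 12: rhs = 8, matching y values: 10, 13 (2 points).
  x = 13: rhs = 19, matching y values: none (0 points).
  x = 14: rhs = 16, matching y values: 4, 19 (2 points).
  x = 15: rhs = 5, matching y values: none (0 points).
  x = 16: rhs = 15, matching y values: none (0 points).
  x = 17: rhs = 6, matching y values: 11, 12 (2 points).
  x = 18: rhs = 7, matching y values: none (0 points).
  x = 19: rhs = 1, matching y values: 1, 22 (2 points).
  x = 20: rhs = 17, matching y values: none (0 points).
  x = 21: rhs = 15, matching y values: none (0 points).
  x = 22: rhs = 1, matching y values: 1, 22 (2 points).
Total affine count: 25.
Full point count |E(F_23)| = 25 + 1 = 26.
Hasse bound: |26 − (23+1)| = |2| = 2 ≤ 2√23 ≈ 9.5917 ✓.


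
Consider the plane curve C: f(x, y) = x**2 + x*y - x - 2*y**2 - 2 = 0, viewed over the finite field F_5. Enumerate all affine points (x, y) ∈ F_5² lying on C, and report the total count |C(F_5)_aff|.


Affine F_5-points: {(0, 2), (0, 3), (1, 4), (2, 0), (2, 1), (3, 1), (3, 3), (4, 0), (4, 2)}; count = 9.

For each of the 25 pairs (x, y) ∈ F_5², evaluate f(x, y) mod 5. Record the zeros.
  x = 0: [0↦3, 1↦1, 2↦0, 3↦0, 4↦1]  zeros at y ∈ {2, 3}
  x = 1: [0↦3, 1↦2, 2↦2, 3↦3, 4↦0]  zeros at y ∈ {4}
  x = 2: [0↦0, 1↦0, 2↦1, 3↦3, 4↦1]  zeros at y ∈ {0, 1}
  x = 3: [0↦4, 1↦0, 2↦2, 3↦0, 4↦4]  zeros at y ∈ {1, 3}
  x = 4: [0↦0, 1↦2, 2↦0, 3↦4, 4↦4]  zeros at y ∈ {0, 2}
Collecting zeros: affine points = {(0, 2), (0, 3), (1, 4), (2, 0), (2, 1), (3, 1), (3, 3), (4, 0), (4, 2)}.
Total count |C(F_5)_aff| = 9.


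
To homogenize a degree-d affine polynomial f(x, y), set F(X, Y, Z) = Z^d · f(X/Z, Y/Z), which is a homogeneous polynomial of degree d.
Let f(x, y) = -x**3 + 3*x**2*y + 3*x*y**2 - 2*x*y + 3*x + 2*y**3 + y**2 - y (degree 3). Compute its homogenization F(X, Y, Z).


F(X, Y, Z) = -X**3 + 3*X**2*Y + 3*X*Y**2 - 2*X*Y*Z + 3*X*Z**2 + 2*Y**3 + Y**2*Z - Y*Z**2

deg(f) = 3.
Substitute x = X/Z, y = Y/Z into f, then multiply by Z^3.
  monomial -1·x^3·y^0 ↦ -1·X^3·Y^0·Z^0.
  monomial 3·x^2·y^1 ↦ 3·X^2·Y^1·Z^0.
  monomial 3·x^1·y^2 ↦ 3·X^1·Y^2·Z^0.
  monomial -2·x^1·y^1 ↦ -2·X^1·Y^1·Z^1.
  monomial 3·x^1·y^0 ↦ 3·X^1·Y^0·Z^2.
  monomial 2·x^0·y^3 ↦ 2·X^0·Y^3·Z^0.
  monomial 1·x^0·y^2 ↦ 1·X^0·Y^2·Z^1.
  monomial -1·x^0·y^1 ↦ -1·X^0·Y^1·Z^2.
Collecting: F(X, Y, Z) = -X**3 + 3*X**2*Y + 3*X*Y**2 - 2*X*Y*Z + 3*X*Z**2 + 2*Y**3 + Y**2*Z - Y*Z**2.


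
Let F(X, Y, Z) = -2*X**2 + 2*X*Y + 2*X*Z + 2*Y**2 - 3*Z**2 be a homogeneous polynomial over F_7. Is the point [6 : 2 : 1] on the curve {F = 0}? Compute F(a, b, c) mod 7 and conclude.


F(6,2,1) ≡ 4 (mod 7); P is NOT on the curve.

Evaluate F(6, 2, 1) term-by-term (mod 7).
  -2*X**2 ↦ -2·36·1·1 = -72
  2*X*Y ↦ 2·6·2·1 = 24
  2*X*Z ↦ 2·6·1·1 = 12
  2*Y**2 ↦ 2·1·4·1 = 8
  -3*Z**2 ↦ -3·1·1·1 = -3
Sum: F(6, 2, 1) = (-72) + (24) + (12) + (8) + (-3) = -31.
Reducing mod 7: -31 ≡ 4 (mod 7).
Since F(a, b, c) ≡ 4 ≠ 0 (mod 7), P does NOT lie on the curve.


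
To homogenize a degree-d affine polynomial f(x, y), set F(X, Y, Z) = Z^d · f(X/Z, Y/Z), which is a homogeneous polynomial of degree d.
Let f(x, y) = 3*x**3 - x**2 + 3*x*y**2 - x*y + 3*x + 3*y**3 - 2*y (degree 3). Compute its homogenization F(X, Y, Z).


F(X, Y, Z) = 3*X**3 - X**2*Z + 3*X*Y**2 - X*Y*Z + 3*X*Z**2 + 3*Y**3 - 2*Y*Z**2

deg(f) = 3.
Substitute x = X/Z, y = Y/Z into f, then multiply by Z^3.
  monomial 3·x^3·y^0 ↦ 3·X^3·Y^0·Z^0.
  monomial -1·x^2·y^0 ↦ -1·X^2·Y^0·Z^1.
  monomial 3·x^1·y^2 ↦ 3·X^1·Y^2·Z^0.
  monomial -1·x^1·y^1 ↦ -1·X^1·Y^1·Z^1.
  monomial 3·x^1·y^0 ↦ 3·X^1·Y^0·Z^2.
  monomial 3·x^0·y^3 ↦ 3·X^0·Y^3·Z^0.
  monomial -2·x^0·y^1 ↦ -2·X^0·Y^1·Z^2.
Collecting: F(X, Y, Z) = 3*X**3 - X**2*Z + 3*X*Y**2 - X*Y*Z + 3*X*Z**2 + 3*Y**3 - 2*Y*Z**2.


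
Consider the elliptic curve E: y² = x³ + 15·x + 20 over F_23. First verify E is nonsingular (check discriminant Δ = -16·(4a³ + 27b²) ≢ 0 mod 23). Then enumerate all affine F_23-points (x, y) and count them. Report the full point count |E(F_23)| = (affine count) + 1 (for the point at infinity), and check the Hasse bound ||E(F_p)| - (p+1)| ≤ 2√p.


Affine points = {(1, 6), (1, 17), (2, 9), (2, 14), (3, 0), (4, 11), (4, 12), (5, 6), (5, 17), (6, 2), (6, 21), (7, 10), (7, 13), (8, 10), (8, 13), (15, 3), (15, 20), (16, 3), (16, 20), (17, 6), (17, 17), (18, 2), (18, 21), (22, 2), (22, 21)}; affine count = 25; |E(F_23)| = 26.

Discriminant check: Δ ∝ 4a³ + 27b² = 4·15³ + 27·20² = 4·3375 + 27·400 ≡ 12 (mod 23). Nonzero ⇒ E is nonsingular.
For each x ∈ F_23, compute rhs = x³ + 15·x + 20 mod 23, then count y ∈ F_23 with y² ≡ rhs.
  x = 0: rhs = 20, matching y values: none (0 points).
  x = 1: rhs = 13, matching y values: 6, 17 (2 points).
  x = 2: rhs = 12, matching y values: 9, 14 (2 points).
  x = 3: rhs = 0, matching y values: 0 (1 points).
  x = 4: rhs = 6, matching y values: 11, 12 (2 points).
  x = 5: rhs = 13, matching y values: 6, 17 (2 points).
  x = 6: rhs = 4, matching y values: 2, 21 (2 points).
  x = 7: rhs = 8, matching y values: 10, 13 (2 points).
  x = 8: rhs = 8, matching y values: 10, 13 (2 points).
  x = 9: rhs = 10, matching y values: none (0 points).
  x = 10: rhs = 20, matching y values: none (0 points).
  x = 11: rhs = 21, matching y values: none (0 points).
  x = 12: rhs = 19, matching y values: none (0 points).
  x = 13: rhs = 20, matching y values: none (0 points).
  x = 14: rhs = 7, matching y values: none (0 points).
  x = 15: rhs = 9, matching y values: 3, 20 (2 points).
  x = 16: rhs = 9, matching y values: 3, 20 (2 points).
  x = 17: rhs = 13, matching y values: 6, 17 (2 points).
  x = 18: rhs = 4, matching y values: 2, 21 (2 points).
  x = 19: rhs = 11, matching y values: none (0 points).
  x = 20: rhs = 17, matching y values: none (0 points).
  x = 21: rhs = 5, matching y values: none (0 points).
  x = 22: rhs = 4, matching y values: 2, 21 (2 points).
Total affine count: 25.
Full point count |E(F_23)| = 25 + 1 = 26.
Hasse bound: |26 − (23+1)| = |2| = 2 ≤ 2√23 ≈ 9.5917 ✓.


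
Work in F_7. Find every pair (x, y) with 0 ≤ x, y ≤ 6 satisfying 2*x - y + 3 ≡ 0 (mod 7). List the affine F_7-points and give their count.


Affine F_7-points: {(0, 3), (1, 5), (2, 0), (3, 2), (4, 4), (5, 6), (6, 1)}; count = 7.

For each of the 49 pairs (x, y) ∈ F_7², evaluate f(x, y) mod 7. Record the zeros.
  x = 0: [0↦3, 1↦2, 2↦1, 3↦0, 4↦6, 5↦5, 6↦4]  zeros at y ∈ {3}
  x = 1: [0↦5, 1↦4, 2↦3, 3↦2, 4↦1, 5↦0, 6↦6]  zeros at y ∈ {5}
  x = 2: [0↦0, 1↦6, 2↦5, 3↦4, 4↦3, 5↦2, 6↦1]  zeros at y ∈ {0}
  x = 3: [0↦2, 1↦1, 2↦0, 3↦6, 4↦5, 5↦4, 6↦3]  zeros at y ∈ {2}
  x = 4: [0↦4, 1↦3, 2↦2, 3↦1, 4↦0, 5↦6, 6↦5]  zeros at y ∈ {4}
  x = 5: [0↦6, 1↦5, 2↦4, 3↦3, 4↦2, 5↦1, 6↦0]  zeros at y ∈ {6}
  x = 6: [0↦1, 1↦0, 2↦6, 3↦5, 4↦4, 5↦3, 6↦2]  zeros at y ∈ {1}
Collecting zeros: affine points = {(0, 3), (1, 5), (2, 0), (3, 2), (4, 4), (5, 6), (6, 1)}.
Total count |C(F_7)_aff| = 7.


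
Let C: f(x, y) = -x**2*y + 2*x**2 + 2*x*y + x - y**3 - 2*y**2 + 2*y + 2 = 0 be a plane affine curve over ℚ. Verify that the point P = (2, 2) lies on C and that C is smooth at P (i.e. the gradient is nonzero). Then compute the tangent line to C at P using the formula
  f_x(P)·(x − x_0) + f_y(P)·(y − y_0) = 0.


Tangent line at P: 5*x - 18*y + 26 = 0.

Step 1: f(2, 2) = 0, so P lies on C.
Step 2: partial derivatives
  f_x(x, y) = -2*x*y + 4*x + 2*y + 1, f_y(x, y) = -x**2 + 2*x - 3*y**2 - 4*y + 2.
  f_x(P) = 5, f_y(P) = -18 (gradient nonzero, so P is smooth).
Step 3: tangent line at P: 5·(x − 2) + -18·(y − 2) = 0.
Expanding: 5*x - 18*y + 26 = 0.


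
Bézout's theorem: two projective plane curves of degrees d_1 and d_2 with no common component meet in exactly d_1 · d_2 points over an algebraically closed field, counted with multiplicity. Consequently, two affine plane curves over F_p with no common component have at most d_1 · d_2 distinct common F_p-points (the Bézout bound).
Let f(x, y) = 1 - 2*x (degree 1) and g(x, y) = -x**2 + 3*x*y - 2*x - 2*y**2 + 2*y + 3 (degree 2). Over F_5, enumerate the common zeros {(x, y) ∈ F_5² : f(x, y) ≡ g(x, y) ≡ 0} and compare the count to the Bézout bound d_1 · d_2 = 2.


Common zeros: {(3, 4)}; count = 1; Bézout bound = 2.

deg(f) = 1, deg(g) = 2, so Bézout bound = 2.
Scan x ∈ F_5. For each x, list the y ∈ F_5 with f(x, y) ≡ 0 and those with g(x, y) ≡ 0 (mod 5); the common zeros in that column are the intersection.
  x = 0: f ≡ 0 at y ∈ ∅; g ≡ 0 at y ∈ ∅; common: ∅.
  x = 1: f ≡ 0 at y ∈ ∅; g ≡ 0 at y ∈ {0}; common: ∅.
  x = 2: f ≡ 0 at y ∈ ∅; g ≡ 0 at y ∈ {0, 4}; common: ∅.
  x = 3: f ≡ 0 at y ∈ {0, 1, 2, 3, 4}; g ≡ 0 at y ∈ {4}; common: {4}.
  x = 4: f ≡ 0 at y ∈ ∅; g ≡ 0 at y ∈ ∅; common: ∅.
Collecting: common zeros = {(3, 4)}, so the count is 1.
Comparison with the Bézout bound: 1 ≤ 2 = deg(f)·deg(g), as expected for curves with no common component (the affine F_5-count falls short of the bound because intersections may lie at infinity, over extension fields, or carry multiplicity).


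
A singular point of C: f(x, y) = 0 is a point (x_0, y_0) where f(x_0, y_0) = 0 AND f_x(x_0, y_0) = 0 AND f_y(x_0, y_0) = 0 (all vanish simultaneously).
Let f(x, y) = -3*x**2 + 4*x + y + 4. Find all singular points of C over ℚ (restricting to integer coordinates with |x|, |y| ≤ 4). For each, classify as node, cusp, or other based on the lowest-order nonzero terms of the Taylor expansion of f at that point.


No singular points in the scanned grid; C is smooth there.

Compute partial derivatives:
  f_x = 4 - 6*x.
  f_y = 1.
f_y = 1 is a nonzero constant, so f_y never vanishes: no point (x, y) can satisfy f = f_x = f_y = 0. In particular no (x, y) ∈ {−4, ..., 4}² is singular; the curve is smooth.


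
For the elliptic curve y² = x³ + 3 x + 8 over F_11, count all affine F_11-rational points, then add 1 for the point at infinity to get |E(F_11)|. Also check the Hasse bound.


Affine points = {(1, 1), (1, 10), (2, 0), (3, 0), (5, 4), (5, 7), (6, 0), (7, 3), (7, 8), (8, 4), (8, 7), (9, 4), (9, 7), (10, 2), (10, 9)}; affine count = 15; |E(F_11)| = 16.

Discriminant check: Δ ∝ 4a³ + 27b² = 4·3³ + 27·8² = 4·27 + 27·64 ≡ 10 (mod 11). Nonzero ⇒ E is nonsingular.
For each x ∈ F_11, compute rhs = x³ + 3·x + 8 mod 11, then count y ∈ F_11 with y² ≡ rhs.
  x = 0: rhs = 8, matching y values: none (0 points).
  x = 1: rhs = 1, matching y values: 1, 10 (2 points).
  x = 2: rhs = 0, matching y values: 0 (1 points).
  x = 3: rhs = 0, matching y values: 0 (1 points).
  x = 4: rhs = 7, matching y values: none (0 points).
  x = 5: rhs = 5, matching y values: 4, 7 (2 points).
  x = 6: rhs = 0, matching y values: 0 (1 points).
  x = 7: rhs = 9, matching y values: 3, 8 (2 points).
  x = 8: rhs = 5, matching y values: 4, 7 (2 points).
  x = 9: rhs = 5, matching y values: 4, 7 (2 points).
  x = 10: rhs = 4, matching y values: 2, 9 (2 points).
Total affine count: 15.
Full point count |E(F_11)| = 15 + 1 = 16.
Hasse bound: |16 − (11+1)| = |4| = 4 ≤ 2√11 ≈ 6.6332 ✓.


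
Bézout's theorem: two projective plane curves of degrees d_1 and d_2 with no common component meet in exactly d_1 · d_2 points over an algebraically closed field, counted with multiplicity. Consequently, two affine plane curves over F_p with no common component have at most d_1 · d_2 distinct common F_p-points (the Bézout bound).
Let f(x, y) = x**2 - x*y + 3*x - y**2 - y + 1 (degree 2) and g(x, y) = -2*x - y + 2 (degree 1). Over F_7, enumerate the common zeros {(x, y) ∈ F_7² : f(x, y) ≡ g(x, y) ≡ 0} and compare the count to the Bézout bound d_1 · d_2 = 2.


Common zeros: ∅; count = 0; Bézout bound = 2.

deg(f) = 2, deg(g) = 1, so Bézout bound = 2.
Scan x ∈ F_7. For each x, list the y ∈ F_7 with f(x, y) ≡ 0 and those with g(x, y) ≡ 0 (mod 7); the common zeros in that column are the intersection.
  x = 0: f ≡ 0 at y ∈ ∅; g ≡ 0 at y ∈ {2}; common: ∅.
  x = 1: f ≡ 0 at y ∈ ∅; g ≡ 0 at y ∈ {0}; common: ∅.
  x = 2: f ≡ 0 at y ∈ {1, 3}; g ≡ 0 at y ∈ {5}; common: ∅.
  x = 3: f ≡ 0 at y ∈ {1, 2}; g ≡ 0 at y ∈ {3}; common: ∅.
  x = 4: f ≡ 0 at y ∈ {4, 5}; g ≡ 0 at y ∈ {1}; common: ∅.
  x = 5: f ≡ 0 at y ∈ {3, 5}; g ≡ 0 at y ∈ {6}; common: ∅.
  x = 6: f ≡ 0 at y ∈ ∅; g ≡ 0 at y ∈ {4}; common: ∅.
Collecting: common zeros = ∅, so the count is 0.
Comparison with the Bézout bound: 0 ≤ 2 = deg(f)·deg(g), as expected for curves with no common component (the affine F_7-count falls short of the bound because intersections may lie at infinity, over extension fields, or carry multiplicity).


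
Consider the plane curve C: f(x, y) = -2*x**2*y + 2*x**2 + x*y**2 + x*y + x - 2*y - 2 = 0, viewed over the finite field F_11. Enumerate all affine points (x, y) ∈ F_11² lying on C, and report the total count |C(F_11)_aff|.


Affine F_11-points: {(0, 10), (1, 5), (1, 9), (2, 2), (4, 4), (4, 9), (5, 1), (5, 4), (7, 2), (7, 5), (8, 8), (8, 10), (9, 8)}; count = 13.

For each of the 121 pairs (x, y) ∈ F_11², evaluate f(x, y) mod 11. Record the zeros.
  x = 0: [0↦9, 1↦7, 2↦5, 3↦3, 4↦1, 5↦10, 6↦8, 7↦6, 8↦4, 9↦2, 10↦0]  zeros at y ∈ {10}
  x = 1: [0↦1, 1↦10, 2↦10, 3↦1, 4↦5, 5↦0, 6↦8, 7↦7, 8↦8, 9↦0, 10↦5]  zeros at y ∈ {5, 9}
  x = 2: [0↦8, 1↦2, 2↦0, 3↦2, 4↦8, 5↦7, 6↦10, 7↦6, 8↦6, 9↦10, 10↦7]  zeros at y ∈ {2}
  x = 3: [0↦8, 1↦5, 2↦8, 3↦6, 4↦10, 5↦9, 6↦3, 7↦3, 8↦9, 9↦10, 10↦6]  zeros at y ∈ ∅
  x = 4: [0↦1, 1↦8, 2↦1, 3↦2, 4↦0, 5↦6, 6↦9, 7↦9, 8↦6, 9↦0, 10↦2]  zeros at y ∈ {4, 9}
  x = 5: [0↦9, 1↦0, 2↦1, 3↦1, 4↦0, 5↦9, 6↦6, 7↦2, 8↦8, 9↦2, 10↦6]  zeros at y ∈ {1, 4}
  x = 6: [0↦10, 1↦3, 2↦8, 3↦3, 4↦10, 5↦7, 6↦5, 7↦4, 8↦4, 9↦5, 10↦7]  zeros at y ∈ ∅
  x = 7: [0↦4, 1↦6, 2↦0, 3↦8, 4↦8, 5↦0, 6↦6, 7↦4, 8↦5, 9↦9, 10↦5]  zeros at y ∈ {2, 5}
  x = 8: [0↦2, 1↦9, 2↦10, 3↦5, 4↦5, 5↦10, 6↦9, 7↦2, 8↦0, 9↦3, 10↦0]  zeros at y ∈ {8, 10}
  x = 9: [0↦4, 1↦1, 2↦5, 3↦5, 4↦1, 5↦4, 6↦3, 7↦9, 8↦0, 9↦9, 10↦3]  zeros at y ∈ {8}
  x = 10: [0↦10, 1↦4, 2↦7, 3↦8, 4↦7, 5↦4, 6↦10, 7↦3, 8↦5, 9↦5, 10↦3]  zeros at y ∈ ∅
Collecting zeros: affine points = {(0, 10), (1, 5), (1, 9), (2, 2), (4, 4), (4, 9), (5, 1), (5, 4), (7, 2), (7, 5), (8, 8), (8, 10), (9, 8)}.
Total count |C(F_11)_aff| = 13.


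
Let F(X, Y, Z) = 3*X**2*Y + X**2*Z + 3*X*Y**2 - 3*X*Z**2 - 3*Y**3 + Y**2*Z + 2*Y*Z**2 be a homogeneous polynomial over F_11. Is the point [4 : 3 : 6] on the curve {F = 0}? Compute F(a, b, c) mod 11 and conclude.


F(4,3,6) ≡ 6 (mod 11); P is NOT on the curve.

Evaluate F(4, 3, 6) term-by-term (mod 11).
  3*X**2*Y ↦ 3·16·3·1 = 144
  X**2*Z ↦ 1·16·1·6 = 96
  3*X*Y**2 ↦ 3·4·9·1 = 108
  -3*X*Z**2 ↦ -3·4·1·36 = -432
  -3*Y**3 ↦ -3·1·27·1 = -81
  Y**2*Z ↦ 1·1·9·6 = 54
  2*Y*Z**2 ↦ 2·1·3·36 = 216
Sum: F(4, 3, 6) = (144) + (96) + (108) + (-432) + (-81) + (54) + (216) = 105.
Reducing mod 11: 105 ≡ 6 (mod 11).
Since F(a, b, c) ≡ 6 ≠ 0 (mod 11), P does NOT lie on the curve.


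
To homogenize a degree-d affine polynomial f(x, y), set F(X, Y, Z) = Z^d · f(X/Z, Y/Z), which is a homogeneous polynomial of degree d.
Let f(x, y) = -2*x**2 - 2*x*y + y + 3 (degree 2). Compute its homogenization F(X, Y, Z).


F(X, Y, Z) = -2*X**2 - 2*X*Y + Y*Z + 3*Z**2

deg(f) = 2.
Substitute x = X/Z, y = Y/Z into f, then multiply by Z^2.
  monomial -2·x^2·y^0 ↦ -2·X^2·Y^0·Z^0.
  monomial -2·x^1·y^1 ↦ -2·X^1·Y^1·Z^0.
  monomial 1·x^0·y^1 ↦ 1·X^0·Y^1·Z^1.
  monomial 3·x^0·y^0 ↦ 3·X^0·Y^0·Z^2.
Collecting: F(X, Y, Z) = -2*X**2 - 2*X*Y + Y*Z + 3*Z**2.


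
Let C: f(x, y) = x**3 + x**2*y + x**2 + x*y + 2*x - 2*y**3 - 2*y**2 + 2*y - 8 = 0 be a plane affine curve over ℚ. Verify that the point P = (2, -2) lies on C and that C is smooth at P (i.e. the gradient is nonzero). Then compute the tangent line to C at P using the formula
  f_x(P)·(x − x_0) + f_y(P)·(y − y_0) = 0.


Tangent line at P: 8*x - 8*y - 32 = 0.

Step 1: f(2, -2) = 0, so P lies on C.
Step 2: partial derivatives
  f_x(x, y) = 3*x**2 + 2*x*y + 2*x + y + 2, f_y(x, y) = x**2 + x - 6*y**2 - 4*y + 2.
  f_x(P) = 8, f_y(P) = -8 (gradient nonzero, so P is smooth).
Step 3: tangent line at P: 8·(x − 2) + -8·(y − -2) = 0.
Expanding: 8*x - 8*y - 32 = 0.


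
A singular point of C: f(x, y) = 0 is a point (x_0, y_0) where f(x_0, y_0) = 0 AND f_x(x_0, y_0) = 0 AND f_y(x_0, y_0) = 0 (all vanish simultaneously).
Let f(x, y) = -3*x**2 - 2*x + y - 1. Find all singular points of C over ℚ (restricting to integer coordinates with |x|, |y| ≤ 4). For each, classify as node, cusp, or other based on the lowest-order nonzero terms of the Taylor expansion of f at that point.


No singular points in the scanned grid; C is smooth there.

Compute partial derivatives:
  f_x = -6*x - 2.
  f_y = 1.
f_y = 1 is a nonzero constant, so f_y never vanishes: no point (x, y) can satisfy f = f_x = f_y = 0. In particular no (x, y) ∈ {−4, ..., 4}² is singular; the curve is smooth.


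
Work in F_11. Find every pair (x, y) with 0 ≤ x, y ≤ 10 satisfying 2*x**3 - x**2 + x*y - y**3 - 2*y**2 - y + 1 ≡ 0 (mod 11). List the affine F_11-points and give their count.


Affine F_11-points: {(0, 4), (1, 6), (1, 8), (2, 1), (2, 9), (2, 10), (4, 3), (5, 7), (7, 0), (8, 6), (9, 5), (10, 2), (10, 5)}; count = 13.

For each of the 121 pairs (x, y) ∈ F_11², evaluate f(x, y) mod 11. Record the zeros.
  x = 0: [0↦1, 1↦8, 2↦5, 3↦8, 4↦0, 5↦8, 6↦4, 7↦4, 8↦2, 9↦3, 10↦1]  zeros at y ∈ {4}
  x = 1: [0↦2, 1↦10, 2↦8, 3↦1, 4↦5, 5↦3, 6↦0, 7↦1, 8↦0, 9↦2, 10↦1]  zeros at y ∈ {6, 8}
  x = 2: [0↦2, 1↦0, 2↦10, 3↦4, 4↦9, 5↦8, 6↦6, 7↦8, 8↦8, 9↦0, 10↦0]  zeros at y ∈ {1, 9, 10}
  x = 3: [0↦2, 1↦1, 2↦1, 3↦7, 4↦2, 5↦2, 6↦1, 7↦4, 8↦5, 9↦9, 10↦10]  zeros at y ∈ ∅
  x = 4: [0↦3, 1↦3, 2↦4, 3↦0, 4↦7, 5↦8, 6↦8, 7↦1, 8↦3, 9↦8, 10↦10]  zeros at y ∈ {3}
  x = 5: [0↦6, 1↦7, 2↦9, 3↦6, 4↦3, 5↦5, 6↦6, 7↦0, 8↦3, 9↦9, 10↦1]  zeros at y ∈ {7}
  x = 6: [0↦1, 1↦3, 2↦6, 3↦4, 4↦2, 5↦5, 6↦7, 7↦2, 8↦6, 9↦2, 10↦6]  zeros at y ∈ ∅
  x = 7: [0↦0, 1↦3, 2↦7, 3↦6, 4↦5, 5↦9, 6↦1, 7↦8, 8↦2, 9↦10, 10↦4]  zeros at y ∈ {0}
  x = 8: [0↦4, 1↦8, 2↦2, 3↦2, 4↦2, 5↦7, 6↦0, 7↦8, 8↦3, 9↦1, 10↦7]  zeros at y ∈ {6}
  x = 9: [0↦3, 1↦8, 2↦3, 3↦4, 4↦5, 5↦0, 6↦5, 7↦3, 8↦10, 9↦9, 10↦5]  zeros at y ∈ {5}
  x = 10: [0↦9, 1↦4, 2↦0, 3↦2, 4↦4, 5↦0, 6↦6, 7↦5, 8↦2, 9↦2, 10↦10]  zeros at y ∈ {2, 5}
Collecting zeros: affine points = {(0, 4), (1, 6), (1, 8), (2, 1), (2, 9), (2, 10), (4, 3), (5, 7), (7, 0), (8, 6), (9, 5), (10, 2), (10, 5)}.
Total count |C(F_11)_aff| = 13.
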